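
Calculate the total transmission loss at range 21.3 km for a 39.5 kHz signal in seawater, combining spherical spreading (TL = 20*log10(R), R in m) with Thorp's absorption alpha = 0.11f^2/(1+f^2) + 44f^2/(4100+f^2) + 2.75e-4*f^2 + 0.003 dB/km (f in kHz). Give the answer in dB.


Step 1 (Thorp): alpha = 0.11*1560.25/(1+1560.25) + 44*1560.25/(4100+1560.25) + 2.75e-4*1560.25 + 0.003 = 12.6706 dB/km
Step 2: TL_spread = 20*log10(21300) = 86.57 dB
Step 3: TL_abs = alpha*R = 12.6706 * 21.3 = 269.88 dB
Step 4: TL_total = 86.57 + 269.88 = 356.45

356.45 dB


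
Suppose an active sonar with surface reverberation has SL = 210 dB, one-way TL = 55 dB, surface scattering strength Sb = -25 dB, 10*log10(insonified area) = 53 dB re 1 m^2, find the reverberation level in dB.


RL = SL - 2*TL + Sb + 10*log10(A) = 210 - 2*55 + (-25) + 53 = 128

128 dB


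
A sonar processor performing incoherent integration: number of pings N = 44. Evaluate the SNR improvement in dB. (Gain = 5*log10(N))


Gain = 5*log10(44) = 8.22

8.22 dB


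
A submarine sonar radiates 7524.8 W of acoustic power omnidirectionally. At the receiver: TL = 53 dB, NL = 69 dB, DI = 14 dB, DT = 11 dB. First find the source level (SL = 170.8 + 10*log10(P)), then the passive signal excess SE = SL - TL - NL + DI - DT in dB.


Step 1: SL = 170.8 + 10*log10(7524.8) = 209.56 dB
Step 2: SE = SL - TL - NL + DI - DT = 209.56 - 53 - 69 + 14 - 11 = 90.56

90.56 dB


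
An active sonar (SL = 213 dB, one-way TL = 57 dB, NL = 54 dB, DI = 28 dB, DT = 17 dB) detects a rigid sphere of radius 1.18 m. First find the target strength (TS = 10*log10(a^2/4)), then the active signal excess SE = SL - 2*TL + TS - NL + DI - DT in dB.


Step 1: TS = 10*log10(1.18^2/4) = -4.58 dB
Step 2: SE = SL - 2*TL + TS - NL + DI - DT = 213 - 2*57 + (-4.58) - 54 + 28 - 17 = 51.42

51.42 dB


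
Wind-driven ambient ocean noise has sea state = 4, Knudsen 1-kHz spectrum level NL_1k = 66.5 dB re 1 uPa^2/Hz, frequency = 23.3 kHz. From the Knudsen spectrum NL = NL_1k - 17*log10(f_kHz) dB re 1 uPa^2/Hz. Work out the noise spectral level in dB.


43.25 dB


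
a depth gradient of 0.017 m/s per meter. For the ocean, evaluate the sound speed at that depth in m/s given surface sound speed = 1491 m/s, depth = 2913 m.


c = 1491 + 0.017 * 2913 = 1540.521

1540.521 m/s


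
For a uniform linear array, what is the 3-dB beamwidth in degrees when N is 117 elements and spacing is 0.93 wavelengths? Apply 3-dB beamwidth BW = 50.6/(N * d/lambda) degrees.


BW = 50.6 / (117 * 0.93) = 50.6 / 108.81 = 0.47

0.47 deg


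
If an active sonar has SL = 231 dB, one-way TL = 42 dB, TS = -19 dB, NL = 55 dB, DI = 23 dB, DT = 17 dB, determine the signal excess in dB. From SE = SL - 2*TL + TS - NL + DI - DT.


SE = SL - 2*TL + TS - NL + DI - DT = 231 - 2*42 + (-19) - 55 + 23 - 17 = 79

79 dB


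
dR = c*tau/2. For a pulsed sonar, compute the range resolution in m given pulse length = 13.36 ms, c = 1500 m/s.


dR = c*tau/2 = 1500 * 13.36e-3 / 2 = 10.02

10.02 m


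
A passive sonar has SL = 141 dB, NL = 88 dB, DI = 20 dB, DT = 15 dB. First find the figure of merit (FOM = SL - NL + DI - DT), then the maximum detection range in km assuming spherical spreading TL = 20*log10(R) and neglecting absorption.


Step 1: FOM = SL - NL + DI - DT = 141 - 88 + 20 - 15 = 58 dB
Step 2: at max range FOM = TL = 20*log10(R), so R = 10^(58/20) = 794.33 m = 0.79 km

0.79 km


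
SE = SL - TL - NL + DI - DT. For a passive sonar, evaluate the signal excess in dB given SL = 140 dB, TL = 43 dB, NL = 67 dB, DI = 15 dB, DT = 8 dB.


SE = SL - TL - NL + DI - DT = 140 - 43 - 67 + 15 - 8 = 37

37 dB


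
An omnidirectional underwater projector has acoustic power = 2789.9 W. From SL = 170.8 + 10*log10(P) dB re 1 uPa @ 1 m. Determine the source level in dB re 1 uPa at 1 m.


SL = 170.8 + 10*log10(2789.9) = 170.8 + 34.46 = 205.26

205.26 dB


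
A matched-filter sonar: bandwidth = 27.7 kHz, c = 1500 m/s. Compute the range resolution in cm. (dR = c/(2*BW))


2.71 cm


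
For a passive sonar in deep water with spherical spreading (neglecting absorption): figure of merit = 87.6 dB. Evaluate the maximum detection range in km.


At max range FOM = TL, so 20*log10(R) = 87.6
R = 10^(87.6/20) = 23988.33 m = 23.99 km

23.99 km


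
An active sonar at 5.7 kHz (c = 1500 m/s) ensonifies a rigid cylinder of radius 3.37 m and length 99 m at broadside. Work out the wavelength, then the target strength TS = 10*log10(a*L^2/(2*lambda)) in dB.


Step 1: lambda = c/f = 1500/5700 = 0.26316 m
Step 2: TS = 10*log10(a*L^2/(2*lambda)) = 10*log10(3.37*99^2/(2*0.26316)) = 47.98

47.98 dB


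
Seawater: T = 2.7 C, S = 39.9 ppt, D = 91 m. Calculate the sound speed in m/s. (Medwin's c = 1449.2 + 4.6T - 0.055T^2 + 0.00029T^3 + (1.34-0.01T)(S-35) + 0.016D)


1469.11 m/s


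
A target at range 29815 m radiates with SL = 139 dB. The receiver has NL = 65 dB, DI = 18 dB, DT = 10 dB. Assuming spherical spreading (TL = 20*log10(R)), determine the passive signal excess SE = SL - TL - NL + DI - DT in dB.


-7.49 dB


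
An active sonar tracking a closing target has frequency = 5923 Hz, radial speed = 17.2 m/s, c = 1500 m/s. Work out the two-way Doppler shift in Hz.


fd = 2*f*v/c = 2 * 5923 * 17.2 / 1500 = 135.83

135.83 Hz


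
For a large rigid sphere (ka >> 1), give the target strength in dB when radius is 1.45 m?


TS = 10*log10(1.45^2 / 4) = 10*log10(0.525625) = -2.79

-2.79 dB


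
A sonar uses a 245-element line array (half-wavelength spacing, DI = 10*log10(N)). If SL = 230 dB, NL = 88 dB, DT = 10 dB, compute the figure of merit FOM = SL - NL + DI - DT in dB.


Step 1: DI = 10*log10(245) = 23.89 dB
Step 2: FOM = SL - NL + DI - DT = 230 - 88 + 23.89 - 10 = 155.89

155.89 dB


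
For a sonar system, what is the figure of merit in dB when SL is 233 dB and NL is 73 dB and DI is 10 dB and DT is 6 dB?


FOM = SL - NL + DI - DT = 233 - 73 + 10 - 6 = 164

164 dB


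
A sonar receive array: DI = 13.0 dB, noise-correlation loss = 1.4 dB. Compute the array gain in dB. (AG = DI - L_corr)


AG = DI - L_corr = 13.0 - 1.4 = 11.6

11.6 dB


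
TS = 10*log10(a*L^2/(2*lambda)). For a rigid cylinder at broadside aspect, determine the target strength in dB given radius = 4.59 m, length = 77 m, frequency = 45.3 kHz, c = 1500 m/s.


lambda = 1500/45300 = 0.03311 m
TS = 10*log10(4.59*77^2/(2*0.03311)) = 56.14

56.14 dB


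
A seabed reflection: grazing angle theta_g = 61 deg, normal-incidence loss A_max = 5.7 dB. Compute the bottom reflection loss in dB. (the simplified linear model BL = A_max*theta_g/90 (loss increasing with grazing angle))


BL = A_max * theta_g / 90 = 5.7 * 61 / 90 = 3.86

3.86 dB


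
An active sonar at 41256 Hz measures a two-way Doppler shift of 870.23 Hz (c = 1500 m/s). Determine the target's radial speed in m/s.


15.82 m/s


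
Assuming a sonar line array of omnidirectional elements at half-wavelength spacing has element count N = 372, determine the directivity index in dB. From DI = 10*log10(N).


DI = 10*log10(372) = 25.71

25.71 dB


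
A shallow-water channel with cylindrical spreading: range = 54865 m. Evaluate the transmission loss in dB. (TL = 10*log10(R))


TL = 10*log10(54865) = 47.39

47.39 dB


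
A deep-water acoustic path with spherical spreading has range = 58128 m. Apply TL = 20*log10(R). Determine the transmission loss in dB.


TL = 20*log10(58128) = 95.29

95.29 dB


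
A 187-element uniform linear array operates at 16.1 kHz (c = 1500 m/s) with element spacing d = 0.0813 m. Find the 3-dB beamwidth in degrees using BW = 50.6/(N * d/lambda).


0.31 deg


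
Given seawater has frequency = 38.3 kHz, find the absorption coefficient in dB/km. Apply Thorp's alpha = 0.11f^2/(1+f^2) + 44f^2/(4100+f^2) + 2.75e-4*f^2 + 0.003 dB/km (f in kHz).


f^2 = 1466.89
alpha = 0.11*1466.89/(1+1466.89) + 44*1466.89/(4100+1466.89) + 2.75e-4*1466.89 + 0.003 = 12.11

12.11 dB/km


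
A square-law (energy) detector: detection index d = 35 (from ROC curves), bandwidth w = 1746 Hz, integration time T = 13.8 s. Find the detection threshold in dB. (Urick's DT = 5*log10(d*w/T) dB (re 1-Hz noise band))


DT = 5*log10(d*w/T) = 5*log10(35 * 1746 / 13.8) = 5*log10(4428.26) = 18.23

18.23 dB


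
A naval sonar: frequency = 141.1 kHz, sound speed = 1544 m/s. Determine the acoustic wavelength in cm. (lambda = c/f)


lambda = c/f = 1544 / 141100 = 0.0109 m = 1.09 cm

1.09 cm


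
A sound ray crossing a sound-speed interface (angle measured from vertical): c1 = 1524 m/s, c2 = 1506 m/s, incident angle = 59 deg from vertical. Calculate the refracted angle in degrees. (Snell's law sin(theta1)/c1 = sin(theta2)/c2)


57.89 deg


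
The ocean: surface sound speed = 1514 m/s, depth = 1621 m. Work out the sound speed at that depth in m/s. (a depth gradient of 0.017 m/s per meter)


c = 1514 + 0.017 * 1621 = 1541.557

1541.557 m/s


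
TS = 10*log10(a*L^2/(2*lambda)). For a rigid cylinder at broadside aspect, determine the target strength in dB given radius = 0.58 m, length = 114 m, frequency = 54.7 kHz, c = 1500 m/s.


51.38 dB


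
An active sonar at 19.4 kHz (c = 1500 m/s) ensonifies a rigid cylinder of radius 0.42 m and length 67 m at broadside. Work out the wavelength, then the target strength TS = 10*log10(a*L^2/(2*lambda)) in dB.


Step 1: lambda = c/f = 1500/19400 = 0.07732 m
Step 2: TS = 10*log10(a*L^2/(2*lambda)) = 10*log10(0.42*67^2/(2*0.07732)) = 40.86

40.86 dB


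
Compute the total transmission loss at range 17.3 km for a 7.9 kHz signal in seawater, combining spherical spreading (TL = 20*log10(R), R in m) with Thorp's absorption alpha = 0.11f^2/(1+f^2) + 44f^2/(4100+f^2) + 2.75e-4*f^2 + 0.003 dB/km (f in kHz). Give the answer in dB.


Step 1 (Thorp): alpha = 0.11*62.41/(1+62.41) + 44*62.41/(4100+62.41) + 2.75e-4*62.41 + 0.003 = 0.7882 dB/km
Step 2: TL_spread = 20*log10(17300) = 84.76 dB
Step 3: TL_abs = alpha*R = 0.7882 * 17.3 = 13.64 dB
Step 4: TL_total = 84.76 + 13.64 = 98.4

98.4 dB


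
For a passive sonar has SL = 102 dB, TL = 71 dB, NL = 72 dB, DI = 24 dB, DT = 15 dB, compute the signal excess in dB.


SE = SL - TL - NL + DI - DT = 102 - 71 - 72 + 24 - 15 = -32

-32 dB


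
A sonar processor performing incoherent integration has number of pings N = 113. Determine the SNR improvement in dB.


Gain = 5*log10(113) = 10.27

10.27 dB


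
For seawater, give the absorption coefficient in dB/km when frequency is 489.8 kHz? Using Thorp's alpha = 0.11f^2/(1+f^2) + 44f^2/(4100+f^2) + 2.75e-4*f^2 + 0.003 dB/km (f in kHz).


f^2 = 239904.04
alpha = 0.11*239904.04/(1+239904.04) + 44*239904.04/(4100+239904.04) + 2.75e-4*239904.04 + 0.003 = 109.347

109.347 dB/km


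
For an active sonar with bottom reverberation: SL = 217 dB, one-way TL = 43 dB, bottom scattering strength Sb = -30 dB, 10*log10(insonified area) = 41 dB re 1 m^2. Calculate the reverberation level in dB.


RL = SL - 2*TL + Sb + 10*log10(A) = 217 - 2*43 + (-30) + 41 = 142

142 dB


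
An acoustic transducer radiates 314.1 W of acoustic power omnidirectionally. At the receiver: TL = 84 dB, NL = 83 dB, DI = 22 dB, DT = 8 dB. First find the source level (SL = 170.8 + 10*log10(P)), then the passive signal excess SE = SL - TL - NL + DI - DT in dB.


Step 1: SL = 170.8 + 10*log10(314.1) = 195.77 dB
Step 2: SE = SL - TL - NL + DI - DT = 195.77 - 84 - 83 + 22 - 8 = 42.77

42.77 dB


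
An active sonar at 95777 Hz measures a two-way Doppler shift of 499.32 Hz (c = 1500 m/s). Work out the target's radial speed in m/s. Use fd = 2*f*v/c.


3.91 m/s


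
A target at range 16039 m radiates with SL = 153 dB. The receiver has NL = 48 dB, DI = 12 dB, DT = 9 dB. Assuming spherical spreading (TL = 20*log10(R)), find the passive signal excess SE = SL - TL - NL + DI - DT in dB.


Step 1: TL = 20*log10(16039) = 84.1 dB
Step 2: SE = 153 - 84.1 - 48 + 12 - 9 = 23.9

23.9 dB


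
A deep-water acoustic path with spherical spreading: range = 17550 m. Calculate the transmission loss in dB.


TL = 20*log10(17550) = 84.89

84.89 dB


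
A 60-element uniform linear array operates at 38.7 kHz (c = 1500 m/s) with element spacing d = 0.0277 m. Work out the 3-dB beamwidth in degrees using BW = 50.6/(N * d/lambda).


Step 1: lambda = 1500/38700 = 0.03876 m
Step 2: d/lambda = 0.0277/0.03876 = 0.7147
Step 3: BW = 50.6/(N * d/lambda) = 50.6/(60 * 0.7147) = 1.18

1.18 deg


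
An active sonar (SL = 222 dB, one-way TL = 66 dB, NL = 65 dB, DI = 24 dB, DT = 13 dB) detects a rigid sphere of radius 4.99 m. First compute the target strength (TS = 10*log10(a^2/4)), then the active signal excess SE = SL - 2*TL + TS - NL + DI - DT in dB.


Step 1: TS = 10*log10(4.99^2/4) = 7.94 dB
Step 2: SE = SL - 2*TL + TS - NL + DI - DT = 222 - 2*66 + (7.94) - 65 + 24 - 13 = 43.94

43.94 dB


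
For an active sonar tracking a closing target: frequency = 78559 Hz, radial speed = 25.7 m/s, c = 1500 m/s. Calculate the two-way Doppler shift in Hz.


2691.96 Hz


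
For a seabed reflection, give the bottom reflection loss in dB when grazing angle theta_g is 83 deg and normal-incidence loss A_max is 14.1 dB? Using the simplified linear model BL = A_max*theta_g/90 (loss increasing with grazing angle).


13.0 dB


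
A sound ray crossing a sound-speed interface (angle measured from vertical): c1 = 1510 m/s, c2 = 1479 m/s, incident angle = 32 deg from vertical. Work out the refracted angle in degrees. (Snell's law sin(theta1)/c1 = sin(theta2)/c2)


sin(theta2) = (c2/c1)*sin(theta1) = (1479/1510)*sin(32 deg) = 0.51904
theta2 = arcsin(0.51904) = 31.27

31.27 deg


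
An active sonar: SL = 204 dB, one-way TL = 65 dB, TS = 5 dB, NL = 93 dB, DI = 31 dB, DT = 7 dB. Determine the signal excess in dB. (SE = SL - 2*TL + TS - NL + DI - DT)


10 dB


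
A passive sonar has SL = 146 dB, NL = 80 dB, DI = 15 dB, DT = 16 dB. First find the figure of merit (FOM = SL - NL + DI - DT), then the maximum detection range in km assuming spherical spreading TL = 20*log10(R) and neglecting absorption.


Step 1: FOM = SL - NL + DI - DT = 146 - 80 + 15 - 16 = 65 dB
Step 2: at max range FOM = TL = 20*log10(R), so R = 10^(65/20) = 1778.28 m = 1.78 km

1.78 km


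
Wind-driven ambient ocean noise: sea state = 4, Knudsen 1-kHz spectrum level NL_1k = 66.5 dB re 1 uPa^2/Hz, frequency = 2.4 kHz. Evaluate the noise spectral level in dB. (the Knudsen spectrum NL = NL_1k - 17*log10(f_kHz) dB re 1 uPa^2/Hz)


NL = NL_1k - 17*log10(f_kHz) = 66.5 - 17*log10(2.4) = 66.5 - (6.46) = 60.04

60.04 dB


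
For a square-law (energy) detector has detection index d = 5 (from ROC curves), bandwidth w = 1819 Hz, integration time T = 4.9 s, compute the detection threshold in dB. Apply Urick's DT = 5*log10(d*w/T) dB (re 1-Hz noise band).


16.34 dB


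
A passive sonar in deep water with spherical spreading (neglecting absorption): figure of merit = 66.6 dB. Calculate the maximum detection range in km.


At max range FOM = TL, so 20*log10(R) = 66.6
R = 10^(66.6/20) = 2137.96 m = 2.14 km

2.14 km


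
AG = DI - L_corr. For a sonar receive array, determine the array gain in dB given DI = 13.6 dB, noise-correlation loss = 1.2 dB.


12.4 dB


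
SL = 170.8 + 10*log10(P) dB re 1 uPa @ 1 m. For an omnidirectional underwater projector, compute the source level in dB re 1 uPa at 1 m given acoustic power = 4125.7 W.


SL = 170.8 + 10*log10(4125.7) = 170.8 + 36.15 = 206.95

206.95 dB


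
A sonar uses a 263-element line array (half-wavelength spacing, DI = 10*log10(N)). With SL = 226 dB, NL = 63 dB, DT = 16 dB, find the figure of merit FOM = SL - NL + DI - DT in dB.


171.2 dB


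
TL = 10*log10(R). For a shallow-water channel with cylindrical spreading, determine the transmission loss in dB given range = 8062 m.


TL = 10*log10(8062) = 39.06

39.06 dB


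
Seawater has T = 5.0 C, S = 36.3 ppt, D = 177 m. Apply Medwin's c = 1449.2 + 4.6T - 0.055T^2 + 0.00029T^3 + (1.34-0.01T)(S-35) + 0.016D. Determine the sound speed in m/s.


c = 1449.2 + 4.6*5.0 - 0.055*5.0^2 + 0.00029*5.0^3 + (1.34 - 0.01*5.0)*(36.3 - 35) + 0.016*177 = 1475.37

1475.37 m/s


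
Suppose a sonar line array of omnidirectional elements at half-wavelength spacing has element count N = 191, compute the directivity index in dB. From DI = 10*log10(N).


22.81 dB


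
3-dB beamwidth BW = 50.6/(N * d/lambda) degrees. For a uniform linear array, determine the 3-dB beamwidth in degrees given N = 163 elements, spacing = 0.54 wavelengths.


BW = 50.6 / (163 * 0.54) = 50.6 / 88.02 = 0.57

0.57 deg


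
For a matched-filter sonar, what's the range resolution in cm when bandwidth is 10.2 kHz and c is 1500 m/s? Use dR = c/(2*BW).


dR = c/(2*BW) = 1500 / (2 * 10.2e3) = 0.0735 m = 7.35 cm

7.35 cm


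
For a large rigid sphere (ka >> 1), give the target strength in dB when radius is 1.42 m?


TS = 10*log10(1.42^2 / 4) = 10*log10(0.5041) = -2.97

-2.97 dB


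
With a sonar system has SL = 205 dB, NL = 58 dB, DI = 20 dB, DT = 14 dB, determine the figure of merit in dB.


153 dB


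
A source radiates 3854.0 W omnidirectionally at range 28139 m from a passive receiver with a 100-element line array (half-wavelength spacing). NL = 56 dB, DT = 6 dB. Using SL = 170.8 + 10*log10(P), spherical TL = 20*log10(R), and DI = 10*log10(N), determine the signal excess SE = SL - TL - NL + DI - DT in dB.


75.67 dB


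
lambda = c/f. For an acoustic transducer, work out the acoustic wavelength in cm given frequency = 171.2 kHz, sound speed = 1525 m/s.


0.89 cm


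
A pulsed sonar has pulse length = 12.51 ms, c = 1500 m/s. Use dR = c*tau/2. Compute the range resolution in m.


dR = c*tau/2 = 1500 * 12.51e-3 / 2 = 9.3825

9.3825 m


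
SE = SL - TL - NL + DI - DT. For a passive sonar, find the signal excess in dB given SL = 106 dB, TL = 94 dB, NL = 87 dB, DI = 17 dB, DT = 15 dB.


-73 dB


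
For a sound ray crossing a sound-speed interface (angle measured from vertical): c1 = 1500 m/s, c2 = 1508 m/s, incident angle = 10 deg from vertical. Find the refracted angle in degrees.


sin(theta2) = (c2/c1)*sin(theta1) = (1508/1500)*sin(10 deg) = 0.17457
theta2 = arcsin(0.17457) = 10.05

10.05 deg


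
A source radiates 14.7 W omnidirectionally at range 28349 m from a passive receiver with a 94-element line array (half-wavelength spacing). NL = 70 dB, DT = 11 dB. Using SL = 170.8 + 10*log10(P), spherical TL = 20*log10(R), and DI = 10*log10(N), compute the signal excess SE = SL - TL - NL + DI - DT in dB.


Step 1: SL = 170.8 + 10*log10(14.7) = 182.47 dB
Step 2: TL = 20*log10(28349) = 89.05 dB
Step 3: DI = 10*log10(94) = 19.73 dB
Step 4: SE = SL - TL - NL + DI - DT = 182.47 - 89.05 - 70 + 19.73 - 11 = 32.15

32.15 dB


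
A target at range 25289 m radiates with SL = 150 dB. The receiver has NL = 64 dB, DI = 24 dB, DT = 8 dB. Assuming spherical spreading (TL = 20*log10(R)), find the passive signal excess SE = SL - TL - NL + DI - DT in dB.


Step 1: TL = 20*log10(25289) = 88.06 dB
Step 2: SE = 150 - 88.06 - 64 + 24 - 8 = 13.94

13.94 dB


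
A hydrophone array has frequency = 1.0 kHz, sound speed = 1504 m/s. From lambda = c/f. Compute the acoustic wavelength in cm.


150.4 cm


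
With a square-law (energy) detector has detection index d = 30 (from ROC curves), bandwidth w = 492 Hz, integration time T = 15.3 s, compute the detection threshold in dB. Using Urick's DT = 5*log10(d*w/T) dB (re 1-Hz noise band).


14.92 dB


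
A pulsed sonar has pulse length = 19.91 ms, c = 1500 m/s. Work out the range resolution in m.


dR = c*tau/2 = 1500 * 19.91e-3 / 2 = 14.9325

14.9325 m


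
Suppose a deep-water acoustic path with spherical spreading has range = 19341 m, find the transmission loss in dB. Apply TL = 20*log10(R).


85.73 dB


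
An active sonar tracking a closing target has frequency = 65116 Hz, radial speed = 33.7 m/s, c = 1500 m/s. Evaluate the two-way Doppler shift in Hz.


fd = 2*f*v/c = 2 * 65116 * 33.7 / 1500 = 2925.88

2925.88 Hz


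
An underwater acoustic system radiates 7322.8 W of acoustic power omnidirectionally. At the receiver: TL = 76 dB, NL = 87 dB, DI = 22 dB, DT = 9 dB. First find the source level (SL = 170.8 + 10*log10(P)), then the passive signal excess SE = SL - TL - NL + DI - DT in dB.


Step 1: SL = 170.8 + 10*log10(7322.8) = 209.45 dB
Step 2: SE = SL - TL - NL + DI - DT = 209.45 - 76 - 87 + 22 - 9 = 59.45

59.45 dB


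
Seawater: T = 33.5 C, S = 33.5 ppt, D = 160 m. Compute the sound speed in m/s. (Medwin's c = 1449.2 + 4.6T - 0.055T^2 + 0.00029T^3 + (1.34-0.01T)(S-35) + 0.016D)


c = 1449.2 + 4.6*33.5 - 0.055*33.5^2 + 0.00029*33.5^3 + (1.34 - 0.01*33.5)*(33.5 - 35) + 0.016*160 = 1553.53

1553.53 m/s


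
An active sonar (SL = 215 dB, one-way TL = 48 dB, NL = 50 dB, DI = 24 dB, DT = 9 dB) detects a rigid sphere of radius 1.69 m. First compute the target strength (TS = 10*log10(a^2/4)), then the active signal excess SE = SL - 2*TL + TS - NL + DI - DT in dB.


Step 1: TS = 10*log10(1.69^2/4) = -1.46 dB
Step 2: SE = SL - 2*TL + TS - NL + DI - DT = 215 - 2*48 + (-1.46) - 50 + 24 - 9 = 82.54

82.54 dB


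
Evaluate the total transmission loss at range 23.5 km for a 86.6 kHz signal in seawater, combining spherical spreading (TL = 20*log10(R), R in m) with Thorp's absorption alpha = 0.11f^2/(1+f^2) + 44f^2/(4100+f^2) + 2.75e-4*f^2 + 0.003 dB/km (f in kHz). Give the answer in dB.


Step 1 (Thorp): alpha = 0.11*7499.56/(1+7499.56) + 44*7499.56/(4100+7499.56) + 2.75e-4*7499.56 + 0.003 = 30.6231 dB/km
Step 2: TL_spread = 20*log10(23500) = 87.42 dB
Step 3: TL_abs = alpha*R = 30.6231 * 23.5 = 719.64 dB
Step 4: TL_total = 87.42 + 719.64 = 807.06

807.06 dB


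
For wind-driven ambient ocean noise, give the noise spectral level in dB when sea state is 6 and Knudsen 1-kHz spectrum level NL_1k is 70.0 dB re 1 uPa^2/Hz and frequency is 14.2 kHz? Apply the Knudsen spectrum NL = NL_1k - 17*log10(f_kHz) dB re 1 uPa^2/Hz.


NL = NL_1k - 17*log10(f_kHz) = 70.0 - 17*log10(14.2) = 70.0 - (19.59) = 50.41

50.41 dB


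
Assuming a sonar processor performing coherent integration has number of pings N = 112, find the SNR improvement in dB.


20.49 dB


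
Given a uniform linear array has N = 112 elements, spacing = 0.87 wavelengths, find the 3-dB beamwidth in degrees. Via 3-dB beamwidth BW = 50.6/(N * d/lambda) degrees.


0.52 deg


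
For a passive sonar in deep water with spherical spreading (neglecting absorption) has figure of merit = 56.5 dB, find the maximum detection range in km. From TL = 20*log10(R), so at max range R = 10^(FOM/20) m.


0.67 km


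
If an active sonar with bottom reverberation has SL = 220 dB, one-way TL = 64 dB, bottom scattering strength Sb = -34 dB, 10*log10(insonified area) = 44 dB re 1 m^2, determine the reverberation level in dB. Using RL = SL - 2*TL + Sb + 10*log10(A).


102 dB


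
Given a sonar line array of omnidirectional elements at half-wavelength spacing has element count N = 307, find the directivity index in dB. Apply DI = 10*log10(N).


24.87 dB


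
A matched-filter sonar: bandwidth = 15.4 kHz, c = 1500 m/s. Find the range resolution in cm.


dR = c/(2*BW) = 1500 / (2 * 15.4e3) = 0.0487 m = 4.87 cm

4.87 cm


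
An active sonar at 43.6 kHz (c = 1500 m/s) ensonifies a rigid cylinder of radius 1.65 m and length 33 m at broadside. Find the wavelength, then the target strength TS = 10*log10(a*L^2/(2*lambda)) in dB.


Step 1: lambda = c/f = 1500/43600 = 0.0344 m
Step 2: TS = 10*log10(a*L^2/(2*lambda)) = 10*log10(1.65*33^2/(2*0.0344)) = 44.17

44.17 dB


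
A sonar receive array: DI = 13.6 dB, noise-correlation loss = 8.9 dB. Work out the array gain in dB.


AG = DI - L_corr = 13.6 - 8.9 = 4.7

4.7 dB


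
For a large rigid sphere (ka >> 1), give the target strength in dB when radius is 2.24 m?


TS = 10*log10(2.24^2 / 4) = 10*log10(1.2544) = 0.98

0.98 dB


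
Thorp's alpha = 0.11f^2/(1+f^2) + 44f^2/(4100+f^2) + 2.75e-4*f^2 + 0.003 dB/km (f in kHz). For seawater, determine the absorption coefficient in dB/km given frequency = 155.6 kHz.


f^2 = 24211.36
alpha = 0.11*24211.36/(1+24211.36) + 44*24211.36/(4100+24211.36) + 2.75e-4*24211.36 + 0.003 = 44.399

44.399 dB/km


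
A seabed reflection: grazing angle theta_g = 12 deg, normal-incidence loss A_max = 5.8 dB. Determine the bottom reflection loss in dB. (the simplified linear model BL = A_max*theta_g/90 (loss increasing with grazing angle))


BL = A_max * theta_g / 90 = 5.8 * 12 / 90 = 0.77

0.77 dB


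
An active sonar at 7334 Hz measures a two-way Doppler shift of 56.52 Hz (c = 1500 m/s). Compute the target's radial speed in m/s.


From fd = 2*f*v/c, v = c*fd/(2*f) = 1500 * 56.52 / (2*7334) = 5.78

5.78 m/s


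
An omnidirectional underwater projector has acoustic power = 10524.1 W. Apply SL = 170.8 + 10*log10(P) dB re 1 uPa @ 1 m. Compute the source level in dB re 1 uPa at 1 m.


211.02 dB


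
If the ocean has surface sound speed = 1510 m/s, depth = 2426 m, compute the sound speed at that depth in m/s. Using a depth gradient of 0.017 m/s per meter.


c = 1510 + 0.017 * 2426 = 1551.242

1551.242 m/s


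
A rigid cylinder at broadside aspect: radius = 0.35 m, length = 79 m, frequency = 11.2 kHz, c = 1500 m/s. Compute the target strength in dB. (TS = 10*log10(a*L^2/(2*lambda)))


lambda = 1500/11200 = 0.13393 m
TS = 10*log10(0.35*79^2/(2*0.13393)) = 39.11

39.11 dB


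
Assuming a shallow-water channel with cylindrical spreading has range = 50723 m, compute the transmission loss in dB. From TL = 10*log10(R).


47.05 dB


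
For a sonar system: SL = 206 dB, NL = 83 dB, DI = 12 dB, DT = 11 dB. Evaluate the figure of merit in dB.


FOM = SL - NL + DI - DT = 206 - 83 + 12 - 11 = 124

124 dB


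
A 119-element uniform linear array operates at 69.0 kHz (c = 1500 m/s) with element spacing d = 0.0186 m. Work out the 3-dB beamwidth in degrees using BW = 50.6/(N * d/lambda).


Step 1: lambda = 1500/69000 = 0.02174 m
Step 2: d/lambda = 0.0186/0.02174 = 0.8556
Step 3: BW = 50.6/(N * d/lambda) = 50.6/(119 * 0.8556) = 0.5

0.5 deg


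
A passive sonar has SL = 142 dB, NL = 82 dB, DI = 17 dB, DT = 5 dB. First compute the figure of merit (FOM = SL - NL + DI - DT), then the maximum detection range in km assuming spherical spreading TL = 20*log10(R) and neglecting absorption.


Step 1: FOM = SL - NL + DI - DT = 142 - 82 + 17 - 5 = 72 dB
Step 2: at max range FOM = TL = 20*log10(R), so R = 10^(72/20) = 3981.07 m = 3.98 km

3.98 km


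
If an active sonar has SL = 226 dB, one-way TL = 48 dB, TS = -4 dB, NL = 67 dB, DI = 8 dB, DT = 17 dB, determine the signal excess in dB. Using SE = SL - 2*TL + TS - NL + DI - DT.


SE = SL - 2*TL + TS - NL + DI - DT = 226 - 2*48 + (-4) - 67 + 8 - 17 = 50

50 dB


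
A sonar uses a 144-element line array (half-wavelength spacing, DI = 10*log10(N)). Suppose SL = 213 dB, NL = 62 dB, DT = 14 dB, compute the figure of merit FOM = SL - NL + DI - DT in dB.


Step 1: DI = 10*log10(144) = 21.58 dB
Step 2: FOM = SL - NL + DI - DT = 213 - 62 + 21.58 - 14 = 158.58

158.58 dB


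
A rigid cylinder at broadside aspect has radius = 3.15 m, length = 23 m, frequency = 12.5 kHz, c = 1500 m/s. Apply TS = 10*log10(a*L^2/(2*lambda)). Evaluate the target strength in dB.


lambda = 1500/12500 = 0.12 m
TS = 10*log10(3.15*23^2/(2*0.12)) = 38.42

38.42 dB


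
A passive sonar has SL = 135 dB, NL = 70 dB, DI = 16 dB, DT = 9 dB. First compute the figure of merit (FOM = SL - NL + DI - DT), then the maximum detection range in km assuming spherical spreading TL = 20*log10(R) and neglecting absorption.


Step 1: FOM = SL - NL + DI - DT = 135 - 70 + 16 - 9 = 72 dB
Step 2: at max range FOM = TL = 20*log10(R), so R = 10^(72/20) = 3981.07 m = 3.98 km

3.98 km


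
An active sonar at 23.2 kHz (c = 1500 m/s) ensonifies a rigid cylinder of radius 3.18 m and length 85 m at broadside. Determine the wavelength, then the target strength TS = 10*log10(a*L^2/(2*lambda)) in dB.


Step 1: lambda = c/f = 1500/23200 = 0.06466 m
Step 2: TS = 10*log10(a*L^2/(2*lambda)) = 10*log10(3.18*85^2/(2*0.06466)) = 52.5

52.5 dB


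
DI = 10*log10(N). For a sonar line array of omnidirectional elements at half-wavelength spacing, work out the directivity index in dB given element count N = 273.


24.36 dB


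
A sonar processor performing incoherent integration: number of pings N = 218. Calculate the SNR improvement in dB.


Gain = 5*log10(218) = 11.69

11.69 dB


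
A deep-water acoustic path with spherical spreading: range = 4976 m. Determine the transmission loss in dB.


TL = 20*log10(4976) = 73.94

73.94 dB


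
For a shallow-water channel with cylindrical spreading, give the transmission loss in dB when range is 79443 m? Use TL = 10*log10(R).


TL = 10*log10(79443) = 49.0

49.0 dB


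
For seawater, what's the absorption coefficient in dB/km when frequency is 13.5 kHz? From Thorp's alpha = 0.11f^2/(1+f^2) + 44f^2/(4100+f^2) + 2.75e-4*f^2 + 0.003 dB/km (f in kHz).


f^2 = 182.25
alpha = 0.11*182.25/(1+182.25) + 44*182.25/(4100+182.25) + 2.75e-4*182.25 + 0.003 = 2.035

2.035 dB/km


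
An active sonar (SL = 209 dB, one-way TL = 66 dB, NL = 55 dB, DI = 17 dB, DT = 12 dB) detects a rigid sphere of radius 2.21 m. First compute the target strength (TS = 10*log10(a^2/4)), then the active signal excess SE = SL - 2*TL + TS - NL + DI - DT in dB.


Step 1: TS = 10*log10(2.21^2/4) = 0.87 dB
Step 2: SE = SL - 2*TL + TS - NL + DI - DT = 209 - 2*66 + (0.87) - 55 + 17 - 12 = 27.87

27.87 dB


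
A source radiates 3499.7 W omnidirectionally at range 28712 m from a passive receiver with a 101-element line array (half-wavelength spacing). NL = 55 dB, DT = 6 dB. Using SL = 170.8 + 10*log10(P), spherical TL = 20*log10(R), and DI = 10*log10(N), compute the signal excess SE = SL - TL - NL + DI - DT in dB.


76.12 dB


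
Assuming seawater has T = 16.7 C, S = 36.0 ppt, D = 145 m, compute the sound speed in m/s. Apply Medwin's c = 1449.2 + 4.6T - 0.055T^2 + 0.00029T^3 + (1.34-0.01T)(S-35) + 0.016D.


c = 1449.2 + 4.6*16.7 - 0.055*16.7^2 + 0.00029*16.7^3 + (1.34 - 0.01*16.7)*(36.0 - 35) + 0.016*145 = 1515.52

1515.52 m/s


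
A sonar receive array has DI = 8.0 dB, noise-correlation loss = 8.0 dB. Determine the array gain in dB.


AG = DI - L_corr = 8.0 - 8.0 = 0.0

0.0 dB


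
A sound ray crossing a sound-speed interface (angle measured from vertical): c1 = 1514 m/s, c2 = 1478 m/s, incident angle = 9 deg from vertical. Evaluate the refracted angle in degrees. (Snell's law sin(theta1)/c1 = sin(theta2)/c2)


sin(theta2) = (c2/c1)*sin(theta1) = (1478/1514)*sin(9 deg) = 0.15271
theta2 = arcsin(0.15271) = 8.78

8.78 deg


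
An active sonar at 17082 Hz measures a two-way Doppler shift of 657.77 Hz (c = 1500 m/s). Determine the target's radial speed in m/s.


28.88 m/s


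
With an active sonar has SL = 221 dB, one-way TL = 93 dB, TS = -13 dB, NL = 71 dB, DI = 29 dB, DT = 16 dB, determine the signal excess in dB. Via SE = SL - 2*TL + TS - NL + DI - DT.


SE = SL - 2*TL + TS - NL + DI - DT = 221 - 2*93 + (-13) - 71 + 29 - 16 = -36

-36 dB


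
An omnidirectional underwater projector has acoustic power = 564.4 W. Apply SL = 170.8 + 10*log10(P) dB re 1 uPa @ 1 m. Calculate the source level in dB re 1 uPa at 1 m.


SL = 170.8 + 10*log10(564.4) = 170.8 + 27.52 = 198.32

198.32 dB


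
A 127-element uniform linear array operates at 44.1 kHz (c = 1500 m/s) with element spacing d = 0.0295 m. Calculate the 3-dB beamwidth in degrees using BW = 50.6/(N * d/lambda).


0.46 deg


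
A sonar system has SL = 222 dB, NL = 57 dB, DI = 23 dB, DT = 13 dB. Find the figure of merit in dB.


FOM = SL - NL + DI - DT = 222 - 57 + 23 - 13 = 175

175 dB


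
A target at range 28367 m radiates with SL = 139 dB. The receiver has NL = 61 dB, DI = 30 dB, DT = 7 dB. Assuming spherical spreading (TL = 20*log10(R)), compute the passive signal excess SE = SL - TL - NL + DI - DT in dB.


11.94 dB


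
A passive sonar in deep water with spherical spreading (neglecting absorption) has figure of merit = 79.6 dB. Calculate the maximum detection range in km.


9.55 km


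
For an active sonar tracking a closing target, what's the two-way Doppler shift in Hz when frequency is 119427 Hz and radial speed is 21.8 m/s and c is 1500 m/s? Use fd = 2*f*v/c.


3471.34 Hz


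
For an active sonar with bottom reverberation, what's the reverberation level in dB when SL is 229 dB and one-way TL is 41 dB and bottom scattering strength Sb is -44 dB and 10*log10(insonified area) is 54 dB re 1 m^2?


RL = SL - 2*TL + Sb + 10*log10(A) = 229 - 2*41 + (-44) + 54 = 157

157 dB


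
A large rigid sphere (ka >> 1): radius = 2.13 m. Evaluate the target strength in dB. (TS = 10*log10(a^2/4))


TS = 10*log10(2.13^2 / 4) = 10*log10(1.134225) = 0.55

0.55 dB


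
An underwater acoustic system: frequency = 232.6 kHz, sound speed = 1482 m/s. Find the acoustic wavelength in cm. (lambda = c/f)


lambda = c/f = 1482 / 232600 = 0.0064 m = 0.64 cm

0.64 cm


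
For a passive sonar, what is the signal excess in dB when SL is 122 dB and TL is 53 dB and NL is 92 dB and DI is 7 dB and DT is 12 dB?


-28 dB


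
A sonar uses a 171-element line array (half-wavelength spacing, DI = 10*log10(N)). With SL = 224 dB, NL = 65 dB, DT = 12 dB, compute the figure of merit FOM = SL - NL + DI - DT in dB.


169.33 dB


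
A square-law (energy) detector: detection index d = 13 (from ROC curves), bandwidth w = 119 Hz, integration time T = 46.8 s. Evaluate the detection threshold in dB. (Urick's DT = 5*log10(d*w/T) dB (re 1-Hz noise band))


DT = 5*log10(d*w/T) = 5*log10(13 * 119 / 46.8) = 5*log10(33.06) = 7.6

7.6 dB


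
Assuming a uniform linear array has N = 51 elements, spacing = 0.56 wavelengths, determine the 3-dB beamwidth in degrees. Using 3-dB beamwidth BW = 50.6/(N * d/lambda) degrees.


BW = 50.6 / (51 * 0.56) = 50.6 / 28.56 = 1.77

1.77 deg


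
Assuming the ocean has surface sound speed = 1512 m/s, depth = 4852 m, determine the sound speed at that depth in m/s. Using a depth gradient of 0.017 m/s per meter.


1594.484 m/s


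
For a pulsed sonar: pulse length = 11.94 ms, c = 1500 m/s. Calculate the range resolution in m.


dR = c*tau/2 = 1500 * 11.94e-3 / 2 = 8.955

8.955 m


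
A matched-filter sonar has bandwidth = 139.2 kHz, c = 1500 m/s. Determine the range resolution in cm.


dR = c/(2*BW) = 1500 / (2 * 139.2e3) = 0.0054 m = 0.54 cm

0.54 cm


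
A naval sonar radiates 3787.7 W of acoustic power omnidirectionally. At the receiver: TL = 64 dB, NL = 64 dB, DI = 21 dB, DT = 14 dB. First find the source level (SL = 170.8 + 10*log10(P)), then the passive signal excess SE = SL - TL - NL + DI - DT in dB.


Step 1: SL = 170.8 + 10*log10(3787.7) = 206.58 dB
Step 2: SE = SL - TL - NL + DI - DT = 206.58 - 64 - 64 + 21 - 14 = 85.58

85.58 dB


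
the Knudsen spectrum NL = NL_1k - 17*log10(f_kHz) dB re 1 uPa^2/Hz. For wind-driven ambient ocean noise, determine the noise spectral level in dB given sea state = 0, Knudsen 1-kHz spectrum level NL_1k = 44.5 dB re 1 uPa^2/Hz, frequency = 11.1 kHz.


26.73 dB


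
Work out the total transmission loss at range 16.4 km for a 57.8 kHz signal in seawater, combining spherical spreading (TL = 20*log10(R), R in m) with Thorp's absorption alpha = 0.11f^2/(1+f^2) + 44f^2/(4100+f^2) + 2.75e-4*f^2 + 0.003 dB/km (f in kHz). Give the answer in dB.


Step 1 (Thorp): alpha = 0.11*3340.84/(1+3340.84) + 44*3340.84/(4100+3340.84) + 2.75e-4*3340.84 + 0.003 = 20.7871 dB/km
Step 2: TL_spread = 20*log10(16400) = 84.3 dB
Step 3: TL_abs = alpha*R = 20.7871 * 16.4 = 340.91 dB
Step 4: TL_total = 84.3 + 340.91 = 425.21

425.21 dB


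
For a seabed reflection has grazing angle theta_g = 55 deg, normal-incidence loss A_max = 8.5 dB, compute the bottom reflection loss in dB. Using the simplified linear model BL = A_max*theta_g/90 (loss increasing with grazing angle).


BL = A_max * theta_g / 90 = 8.5 * 55 / 90 = 5.19

5.19 dB


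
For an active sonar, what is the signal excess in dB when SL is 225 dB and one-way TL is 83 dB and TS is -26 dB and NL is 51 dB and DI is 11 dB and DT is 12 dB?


SE = SL - 2*TL + TS - NL + DI - DT = 225 - 2*83 + (-26) - 51 + 11 - 12 = -19

-19 dB


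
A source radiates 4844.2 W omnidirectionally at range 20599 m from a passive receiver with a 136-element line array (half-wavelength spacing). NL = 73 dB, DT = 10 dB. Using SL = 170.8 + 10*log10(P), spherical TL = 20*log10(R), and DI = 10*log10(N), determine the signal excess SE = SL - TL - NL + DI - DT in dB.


59.71 dB


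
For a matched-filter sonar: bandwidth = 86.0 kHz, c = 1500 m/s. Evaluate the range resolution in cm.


0.87 cm


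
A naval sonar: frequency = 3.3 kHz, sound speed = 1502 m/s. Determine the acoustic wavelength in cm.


lambda = c/f = 1502 / 3300 = 0.4552 m = 45.52 cm

45.52 cm


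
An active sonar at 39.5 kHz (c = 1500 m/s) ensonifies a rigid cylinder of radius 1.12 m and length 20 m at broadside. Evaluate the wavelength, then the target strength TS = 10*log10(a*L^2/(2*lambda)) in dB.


Step 1: lambda = c/f = 1500/39500 = 0.03797 m
Step 2: TS = 10*log10(a*L^2/(2*lambda)) = 10*log10(1.12*20^2/(2*0.03797)) = 37.71

37.71 dB


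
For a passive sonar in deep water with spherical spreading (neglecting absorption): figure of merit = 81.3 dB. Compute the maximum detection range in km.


At max range FOM = TL, so 20*log10(R) = 81.3
R = 10^(81.3/20) = 11614.49 m = 11.61 km

11.61 km


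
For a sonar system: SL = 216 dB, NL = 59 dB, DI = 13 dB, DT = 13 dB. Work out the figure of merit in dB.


FOM = SL - NL + DI - DT = 216 - 59 + 13 - 13 = 157

157 dB


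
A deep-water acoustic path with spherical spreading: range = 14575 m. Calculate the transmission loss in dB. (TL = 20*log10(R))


TL = 20*log10(14575) = 83.27

83.27 dB


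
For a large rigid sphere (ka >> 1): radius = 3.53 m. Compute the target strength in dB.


TS = 10*log10(3.53^2 / 4) = 10*log10(3.115225) = 4.93

4.93 dB


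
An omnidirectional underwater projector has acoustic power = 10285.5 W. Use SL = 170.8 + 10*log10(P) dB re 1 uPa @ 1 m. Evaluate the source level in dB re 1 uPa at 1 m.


210.92 dB


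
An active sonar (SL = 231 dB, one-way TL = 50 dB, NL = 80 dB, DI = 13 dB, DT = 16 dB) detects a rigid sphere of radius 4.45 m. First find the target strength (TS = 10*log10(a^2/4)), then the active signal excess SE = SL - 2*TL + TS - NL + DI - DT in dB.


Step 1: TS = 10*log10(4.45^2/4) = 6.95 dB
Step 2: SE = SL - 2*TL + TS - NL + DI - DT = 231 - 2*50 + (6.95) - 80 + 13 - 16 = 54.95

54.95 dB


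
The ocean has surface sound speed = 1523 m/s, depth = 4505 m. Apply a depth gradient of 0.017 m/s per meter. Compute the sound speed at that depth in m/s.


c = 1523 + 0.017 * 4505 = 1599.585

1599.585 m/s


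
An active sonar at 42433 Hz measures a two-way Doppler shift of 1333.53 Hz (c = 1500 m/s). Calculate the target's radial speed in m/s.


From fd = 2*f*v/c, v = c*fd/(2*f) = 1500 * 1333.53 / (2*42433) = 23.57

23.57 m/s


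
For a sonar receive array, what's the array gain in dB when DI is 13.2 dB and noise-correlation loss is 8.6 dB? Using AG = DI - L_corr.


AG = DI - L_corr = 13.2 - 8.6 = 4.6

4.6 dB


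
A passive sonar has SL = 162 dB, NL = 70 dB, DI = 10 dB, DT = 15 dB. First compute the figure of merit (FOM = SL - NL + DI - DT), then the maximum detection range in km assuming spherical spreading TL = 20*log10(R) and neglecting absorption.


Step 1: FOM = SL - NL + DI - DT = 162 - 70 + 10 - 15 = 87 dB
Step 2: at max range FOM = TL = 20*log10(R), so R = 10^(87/20) = 22387.21 m = 22.39 km

22.39 km
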